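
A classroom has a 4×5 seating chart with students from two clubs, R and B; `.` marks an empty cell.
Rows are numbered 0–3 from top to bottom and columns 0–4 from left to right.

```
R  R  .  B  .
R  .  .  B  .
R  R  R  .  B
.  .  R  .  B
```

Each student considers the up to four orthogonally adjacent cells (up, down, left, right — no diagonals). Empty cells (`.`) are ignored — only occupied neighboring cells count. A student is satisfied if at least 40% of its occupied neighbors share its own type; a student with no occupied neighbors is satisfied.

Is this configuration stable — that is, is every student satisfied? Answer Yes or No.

Yes

(0,0)R 2/2 ok
(0,1)R 1/1 ok
(0,3)B 1/1 ok
(1,0)R 2/2 ok
(1,3)B 1/1 ok
(2,0)R 2/2 ok
(2,1)R 2/2 ok
(2,2)R 2/2 ok
(2,4)B 1/1 ok
(3,2)R 1/1 ok
(3,4)B 1/1 ok
All meet the threshold, so the configuration is stable.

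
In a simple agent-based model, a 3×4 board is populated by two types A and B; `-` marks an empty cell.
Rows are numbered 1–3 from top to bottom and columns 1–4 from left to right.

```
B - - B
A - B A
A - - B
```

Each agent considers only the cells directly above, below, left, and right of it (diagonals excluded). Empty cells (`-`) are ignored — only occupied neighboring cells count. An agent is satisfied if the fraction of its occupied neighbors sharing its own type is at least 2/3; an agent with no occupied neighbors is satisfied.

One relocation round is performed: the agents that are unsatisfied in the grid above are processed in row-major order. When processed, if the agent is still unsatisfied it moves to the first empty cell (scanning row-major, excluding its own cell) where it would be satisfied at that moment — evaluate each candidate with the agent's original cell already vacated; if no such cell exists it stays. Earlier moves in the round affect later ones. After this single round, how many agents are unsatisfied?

Initially unsatisfied (in order): (1,1), (1,4), (2,1), (2,3), (2,4), (3,4).
  (1,1) → (1,2).
  (1,4) → (1,3).
  (2,1): now satisfied by earlier moves; stays.
  (2,3) → (3,3).
  (2,4): no empty cell satisfies it; stays.
  (3,4) → (2,3).
Resulting grid:
- B B -
A - B A
A - B -
Unsatisfied now: (2,4).

1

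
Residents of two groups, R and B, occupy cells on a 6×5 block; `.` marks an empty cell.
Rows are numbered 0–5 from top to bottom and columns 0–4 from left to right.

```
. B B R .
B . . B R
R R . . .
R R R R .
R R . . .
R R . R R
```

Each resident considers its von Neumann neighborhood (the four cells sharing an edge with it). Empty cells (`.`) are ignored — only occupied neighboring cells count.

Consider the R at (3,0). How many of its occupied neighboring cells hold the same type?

3

Occupied neighbors of (3,0): (2,0)=R, (4,0)=R, (3,1)=R.
Same type (R): 3 of 3.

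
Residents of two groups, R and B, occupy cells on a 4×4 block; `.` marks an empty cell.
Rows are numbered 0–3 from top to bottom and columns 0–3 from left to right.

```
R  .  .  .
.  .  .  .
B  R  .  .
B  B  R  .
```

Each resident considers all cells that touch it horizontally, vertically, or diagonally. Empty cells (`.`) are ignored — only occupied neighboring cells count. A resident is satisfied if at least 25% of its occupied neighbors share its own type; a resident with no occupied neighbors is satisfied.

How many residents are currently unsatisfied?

0

Row 0: (0,0)R 0/0 ✓
Row 2: (2,0)B 2/3 ✓ · (2,1)R 1/4 ✓
Row 3: (3,0)B 2/3 ✓ · (3,1)B 2/4 ✓ · (3,2)R 1/2 ✓
Every one meets the threshold.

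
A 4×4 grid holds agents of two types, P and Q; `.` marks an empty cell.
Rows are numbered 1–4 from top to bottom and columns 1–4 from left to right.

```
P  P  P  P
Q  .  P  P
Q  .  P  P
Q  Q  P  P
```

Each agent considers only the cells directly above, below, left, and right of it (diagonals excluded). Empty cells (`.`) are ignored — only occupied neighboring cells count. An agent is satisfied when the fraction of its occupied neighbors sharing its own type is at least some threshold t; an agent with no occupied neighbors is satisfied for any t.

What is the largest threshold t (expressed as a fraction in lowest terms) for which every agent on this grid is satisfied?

Row 1: (1,1)P 1/2 · (1,2)P 2/2 · (1,3)P 3/3 · (1,4)P 2/2
Row 2: (2,1)Q 1/2 · (2,3)P 3/3 · (2,4)P 3/3
Row 3: (3,1)Q 2/2 · (3,3)P 3/3 · (3,4)P 3/3
Row 4: (4,1)Q 2/2 · (4,2)Q 1/2 · (4,3)P 2/3 · (4,4)P 2/2
The smallest same-type fraction is 1/2 at (1,1), which reduces to 1/2. Any threshold above that leaves this agent unsatisfied.

1/2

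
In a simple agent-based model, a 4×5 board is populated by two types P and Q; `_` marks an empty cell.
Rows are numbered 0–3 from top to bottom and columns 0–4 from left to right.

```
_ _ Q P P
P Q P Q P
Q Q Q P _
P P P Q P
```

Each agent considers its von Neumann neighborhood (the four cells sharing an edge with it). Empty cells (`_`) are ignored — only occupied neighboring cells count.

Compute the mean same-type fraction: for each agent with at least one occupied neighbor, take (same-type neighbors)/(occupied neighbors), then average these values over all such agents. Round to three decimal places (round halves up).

0.294

(0,2)Q 0/2
(0,3)P 1/3
(0,4)P 2/2
(1,0)P 0/2
(1,1)Q 1/3
(1,2)P 0/4
(1,3)Q 0/4
(1,4)P 1/2
(2,0)Q 1/3
(2,1)Q 3/4
(2,2)Q 1/4
(2,3)P 0/3
(3,0)P 1/2
(3,1)P 2/3
(3,2)P 1/3
(3,3)Q 0/3
(3,4)P 0/1
Sum over 17 agents: 0/2 + 1/3 + 2/2 + 0/2 + 1/3 + 0/4 + 0/4 + 1/2 + 1/3 + 3/4 + 1/4 + 0/3 + 1/2 + 2/3 + 1/3 + 0/3 + 0/1 = 5; mean = 5 ÷ 17 = 5/17 = 0.294117… → 0.294.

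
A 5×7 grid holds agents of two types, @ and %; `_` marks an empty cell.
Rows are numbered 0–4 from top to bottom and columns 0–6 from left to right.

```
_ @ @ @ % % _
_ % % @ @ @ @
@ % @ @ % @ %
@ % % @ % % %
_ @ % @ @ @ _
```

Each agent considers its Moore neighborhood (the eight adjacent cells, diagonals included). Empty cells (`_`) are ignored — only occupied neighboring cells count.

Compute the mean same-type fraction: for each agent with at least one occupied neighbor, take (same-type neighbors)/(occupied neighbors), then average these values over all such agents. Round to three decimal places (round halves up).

(0,1)@ 1/3
(0,2)@ 3/5
(0,3)@ 3/5
(0,4)% 1/5
(0,5)% 1/4
(1,1)% 2/6
(1,2)% 2/8
(1,3)@ 5/8
(1,4)@ 5/8
(1,5)@ 3/7
(1,6)@ 2/4
(2,0)@ 1/4
(2,1)% 4/7
(2,2)@ 3/8
(2,3)@ 4/8
(2,4)% 2/8
(2,5)@ 3/8
(2,6)% 2/5
(3,0)@ 2/4
(3,1)% 3/7
(3,2)% 3/8
(3,3)@ 4/8
(3,4)% 2/8
(3,5)% 4/7
(3,6)% 2/4
(4,1)@ 1/4
(4,2)% 2/5
(4,3)@ 2/5
(4,4)@ 3/5
(4,5)@ 1/4
Sum over 30 agents: 1/3 + 3/5 + 3/5 + 1/5 + 1/4 + 2/6 + 2/8 + 5/8 + 5/8 + 3/7 + 2/4 + 1/4 + 4/7 + 3/8 + 4/8 + 2/8 + 3/8 + 2/5 + 2/4 + 3/7 + 3/8 + 4/8 + 2/8 + 4/7 + 2/4 + 1/4 + 2/5 + 2/5 + 3/5 + 1/4 = 1499/120; mean = 1499/120 ÷ 30 = 1499/3600 = 0.416388… → 0.416.

0.416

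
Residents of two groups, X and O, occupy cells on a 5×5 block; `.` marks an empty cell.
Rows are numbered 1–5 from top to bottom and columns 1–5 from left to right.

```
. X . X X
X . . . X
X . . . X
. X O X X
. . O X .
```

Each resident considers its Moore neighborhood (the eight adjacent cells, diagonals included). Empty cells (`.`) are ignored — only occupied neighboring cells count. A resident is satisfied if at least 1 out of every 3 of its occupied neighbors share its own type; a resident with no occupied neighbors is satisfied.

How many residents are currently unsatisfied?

(1,2)X 1/1 ✓
(1,4)X 2/2 ✓
(1,5)X 2/2 ✓
(2,1)X 2/2 ✓
(2,5)X 3/3 ✓
(3,1)X 2/2 ✓
(3,5)X 3/3 ✓
(4,2)X 1/3 ✓
(4,3)O 1/4 ✗
(4,4)X 3/5 ✓
(4,5)X 3/3 ✓
(5,3)O 1/4 ✗
(5,4)X 2/4 ✓
Unsatisfied: (4,3), (5,3) — 2 in total.

2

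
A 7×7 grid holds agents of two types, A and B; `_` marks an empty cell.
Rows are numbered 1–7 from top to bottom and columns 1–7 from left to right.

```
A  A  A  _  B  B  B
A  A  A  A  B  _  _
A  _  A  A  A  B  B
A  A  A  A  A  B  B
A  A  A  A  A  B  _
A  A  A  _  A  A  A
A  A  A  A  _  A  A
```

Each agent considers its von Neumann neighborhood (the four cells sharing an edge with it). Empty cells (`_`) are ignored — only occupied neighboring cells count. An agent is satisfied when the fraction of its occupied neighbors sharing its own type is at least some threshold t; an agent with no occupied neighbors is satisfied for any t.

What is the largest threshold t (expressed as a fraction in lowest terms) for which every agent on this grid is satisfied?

1/3

Row 1: (1,1)A 2/2 · (1,2)A 3/3 · (1,3)A 2/2 · (1,5)B 2/2 · (1,6)B 2/2 · (1,7)B 1/1
Row 2: (2,1)A 3/3 · (2,2)A 3/3 · (2,3)A 4/4 · (2,4)A 2/3 · (2,5)B 1/3
Row 3: (3,1)A 2/2 · (3,3)A 3/3 · (3,4)A 4/4 · (3,5)A 2/4 · (3,6)B 2/3 · (3,7)B 2/2
Row 4: (4,1)A 3/3 · (4,2)A 3/3 · (4,3)A 4/4 · (4,4)A 4/4 · (4,5)A 3/4 · (4,6)B 3/4 · (4,7)B 2/2
Row 5: (5,1)A 3/3 · (5,2)A 4/4 · (5,3)A 4/4 · (5,4)A 3/3 · (5,5)A 3/4 · (5,6)B 1/3
Row 6: (6,1)A 3/3 · (6,2)A 4/4 · (6,3)A 3/3 · (6,5)A 2/2 · (6,6)A 3/4 · (6,7)A 2/2
Row 7: (7,1)A 2/2 · (7,2)A 3/3 · (7,3)A 3/3 · (7,4)A 1/1 · (7,6)A 2/2 · (7,7)A 2/2
The smallest same-type fraction is 1/3 at (2,5), which reduces to 1/3. Any threshold above that leaves this agent unsatisfied.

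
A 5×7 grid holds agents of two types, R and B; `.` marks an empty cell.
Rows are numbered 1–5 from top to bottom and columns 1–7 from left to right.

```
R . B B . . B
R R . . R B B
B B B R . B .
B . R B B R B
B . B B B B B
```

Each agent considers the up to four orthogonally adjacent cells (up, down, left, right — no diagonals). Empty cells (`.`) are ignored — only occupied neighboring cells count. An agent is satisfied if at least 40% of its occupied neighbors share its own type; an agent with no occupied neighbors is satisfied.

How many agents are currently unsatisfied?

5

(1,1)R 1/1 satisfied
(1,3)B 1/1 satisfied
(1,4)B 1/1 satisfied
(1,7)B 1/1 satisfied
(2,1)R 2/3 satisfied
(2,2)R 1/2 satisfied
(2,5)R 0/1 not
(2,6)B 2/3 satisfied
(2,7)B 2/2 satisfied
(3,1)B 2/3 satisfied
(3,2)B 2/3 satisfied
(3,3)B 1/3 not
(3,4)R 0/2 not
(3,6)B 1/2 satisfied
(4,1)B 2/2 satisfied
(4,3)R 0/3 not
(4,4)B 2/4 satisfied
(4,5)B 2/3 satisfied
(4,6)R 0/4 not
(4,7)B 1/2 satisfied
(5,1)B 1/1 satisfied
(5,3)B 1/2 satisfied
(5,4)B 3/3 satisfied
(5,5)B 3/3 satisfied
(5,6)B 2/3 satisfied
(5,7)B 2/2 satisfied
Unsatisfied: (2,5), (3,3), (3,4), (4,3), (4,6) — 5 in total.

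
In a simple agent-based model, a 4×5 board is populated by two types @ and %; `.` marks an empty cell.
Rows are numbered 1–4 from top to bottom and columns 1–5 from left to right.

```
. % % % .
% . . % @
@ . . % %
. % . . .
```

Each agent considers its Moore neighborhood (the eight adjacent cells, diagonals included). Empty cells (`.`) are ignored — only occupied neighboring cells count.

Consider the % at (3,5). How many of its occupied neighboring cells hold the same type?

Occupied neighbors of (3,5): (2,4)=%, (2,5)=@, (3,4)=%.
Same type (%): 2 of 3.

2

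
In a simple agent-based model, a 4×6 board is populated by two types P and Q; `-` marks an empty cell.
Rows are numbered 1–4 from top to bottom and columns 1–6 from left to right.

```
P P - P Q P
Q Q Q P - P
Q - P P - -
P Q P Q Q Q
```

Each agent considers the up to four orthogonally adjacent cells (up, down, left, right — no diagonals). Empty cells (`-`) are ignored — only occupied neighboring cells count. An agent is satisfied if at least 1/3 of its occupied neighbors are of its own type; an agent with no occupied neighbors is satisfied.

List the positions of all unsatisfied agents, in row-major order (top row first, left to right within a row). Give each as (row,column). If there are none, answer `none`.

(1,5), (4,1), (4,2)

Row 1: (1,1)P 1/2 ok · (1,2)P 1/2 ok · (1,4)P 1/2 ok · (1,5)Q 0/2 unhappy · (1,6)P 1/2 ok
Row 2: (2,1)Q 2/3 ok · (2,2)Q 2/3 ok · (2,3)Q 1/3 ok · (2,4)P 2/3 ok · (2,6)P 1/1 ok
Row 3: (3,1)Q 1/2 ok · (3,3)P 2/3 ok · (3,4)P 2/3 ok
Row 4: (4,1)P 0/2 unhappy · (4,2)Q 0/2 unhappy · (4,3)P 1/3 ok · (4,4)Q 1/3 ok · (4,5)Q 2/2 ok · (4,6)Q 1/1 ok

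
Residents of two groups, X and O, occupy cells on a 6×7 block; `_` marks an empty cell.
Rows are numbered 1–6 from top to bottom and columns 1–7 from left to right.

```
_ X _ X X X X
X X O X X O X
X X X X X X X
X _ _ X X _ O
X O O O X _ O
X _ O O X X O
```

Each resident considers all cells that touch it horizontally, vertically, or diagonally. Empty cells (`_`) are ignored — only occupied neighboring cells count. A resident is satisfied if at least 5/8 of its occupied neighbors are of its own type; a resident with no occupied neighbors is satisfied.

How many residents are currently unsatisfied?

11

(1,2)X 2/3 satisfied
(1,4)X 3/4 satisfied
(1,5)X 4/5 satisfied
(1,6)X 4/5 satisfied
(1,7)X 2/3 satisfied
(2,1)X 4/4 satisfied
(2,2)X 5/6 satisfied
(2,3)O 0/7 not
(2,4)X 6/7 satisfied
(2,5)X 7/8 satisfied
(2,6)O 0/8 not
(2,7)X 4/5 satisfied
(3,1)X 4/4 satisfied
(3,2)X 5/6 satisfied
(3,3)X 5/6 satisfied
(3,4)X 6/7 satisfied
(3,5)X 6/7 satisfied
(3,6)X 5/7 satisfied
(3,7)X 2/4 not
(4,1)X 3/4 satisfied
(4,4)X 5/7 satisfied
(4,5)X 5/6 satisfied
(4,7)O 1/3 not
(5,1)X 2/3 satisfied
(5,2)O 2/5 not
(5,3)O 4/5 satisfied
(5,4)O 3/7 not
(5,5)X 4/6 satisfied
(5,7)O 2/3 satisfied
(6,1)X 1/2 not
(6,3)O 4/4 satisfied
(6,4)O 3/5 not
(6,5)X 2/4 not
(6,6)X 2/4 not
(6,7)O 1/2 not
Unsatisfied: (2,3), (2,6), (3,7), (4,7), (5,2), (5,4), (6,1), (6,4), (6,5), (6,6), (6,7) — 11 in total.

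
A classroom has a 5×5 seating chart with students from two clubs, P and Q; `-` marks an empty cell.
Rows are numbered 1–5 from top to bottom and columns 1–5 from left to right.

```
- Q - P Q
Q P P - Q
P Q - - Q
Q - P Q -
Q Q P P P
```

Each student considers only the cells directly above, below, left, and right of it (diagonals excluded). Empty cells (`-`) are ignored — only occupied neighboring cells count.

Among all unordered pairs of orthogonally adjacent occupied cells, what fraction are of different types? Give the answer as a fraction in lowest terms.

Scan each occupied cell's neighbors to the right and below so each pair is counted once.
From row 1: 2 unlike of 3 pairs (running 2/3).
From row 2: 3 unlike of 5 pairs (running 5/8).
From row 3: 2 unlike of 2 pairs (running 7/10).
From row 4: 2 unlike of 4 pairs (running 9/14).
From row 5: 1 unlike of 4 pairs (running 10/18).
Total adjacent occupied pairs: 18; unlike-type pairs: 10.
10/18 reduces to 5/9.

5/9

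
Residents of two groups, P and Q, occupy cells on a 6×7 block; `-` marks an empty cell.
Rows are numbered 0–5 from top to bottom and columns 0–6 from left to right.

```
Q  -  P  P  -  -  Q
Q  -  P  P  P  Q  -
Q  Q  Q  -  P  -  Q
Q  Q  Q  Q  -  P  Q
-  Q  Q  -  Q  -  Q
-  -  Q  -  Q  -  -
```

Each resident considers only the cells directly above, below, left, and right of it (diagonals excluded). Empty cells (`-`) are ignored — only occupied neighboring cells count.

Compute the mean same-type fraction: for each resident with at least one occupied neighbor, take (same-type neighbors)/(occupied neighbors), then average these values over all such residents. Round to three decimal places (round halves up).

(0,0)Q 1/1
(0,2)P 2/2
(0,3)P 2/2
(0,6)Q — no occupied neighbors
(1,0)Q 2/2
(1,2)P 2/3
(1,3)P 3/3
(1,4)P 2/3
(1,5)Q 0/1
(2,0)Q 3/3
(2,1)Q 3/3
(2,2)Q 2/3
(2,4)P 1/1
(2,6)Q 1/1
(3,0)Q 2/2
(3,1)Q 4/4
(3,2)Q 4/4
(3,3)Q 1/1
(3,5)P 0/1
(3,6)Q 2/3
(4,1)Q 2/2
(4,2)Q 3/3
(4,4)Q 1/1
(4,6)Q 1/1
(5,2)Q 1/1
(5,4)Q 1/1
Sum over 25 residents: 1/1 + 2/2 + 2/2 + 2/2 + 2/3 + 3/3 + 2/3 + 0/1 + 3/3 + 3/3 + 2/3 + 1/1 + 1/1 + 2/2 + 4/4 + 4/4 + 1/1 + 0/1 + 2/3 + 2/2 + 3/3 + 1/1 + 1/1 + 1/1 + 1/1 = 65/3; mean = 65/3 ÷ 25 = 13/15 = 0.866666… → 0.867.

0.867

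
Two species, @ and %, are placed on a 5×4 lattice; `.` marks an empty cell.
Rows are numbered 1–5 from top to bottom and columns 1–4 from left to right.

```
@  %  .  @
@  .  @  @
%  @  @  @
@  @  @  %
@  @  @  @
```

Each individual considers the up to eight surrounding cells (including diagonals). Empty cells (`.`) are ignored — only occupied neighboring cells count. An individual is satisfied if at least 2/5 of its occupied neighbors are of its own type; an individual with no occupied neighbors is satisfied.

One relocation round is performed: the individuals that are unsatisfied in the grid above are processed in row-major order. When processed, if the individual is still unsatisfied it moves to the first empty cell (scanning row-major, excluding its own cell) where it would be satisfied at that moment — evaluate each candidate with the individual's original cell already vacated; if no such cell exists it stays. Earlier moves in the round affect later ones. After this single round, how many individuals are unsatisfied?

3

Initially unsatisfied (in order): (1,2), (3,1), (4,4).
  (1,2): no empty cell satisfies it; stays.
  (3,1): no empty cell satisfies it; stays.
  (4,4): no empty cell satisfies it; stays.
Resulting grid:
@ % . @
@ . @ @
% @ @ @
@ @ @ %
@ @ @ @
Unsatisfied now: (1,2), (3,1), (4,4).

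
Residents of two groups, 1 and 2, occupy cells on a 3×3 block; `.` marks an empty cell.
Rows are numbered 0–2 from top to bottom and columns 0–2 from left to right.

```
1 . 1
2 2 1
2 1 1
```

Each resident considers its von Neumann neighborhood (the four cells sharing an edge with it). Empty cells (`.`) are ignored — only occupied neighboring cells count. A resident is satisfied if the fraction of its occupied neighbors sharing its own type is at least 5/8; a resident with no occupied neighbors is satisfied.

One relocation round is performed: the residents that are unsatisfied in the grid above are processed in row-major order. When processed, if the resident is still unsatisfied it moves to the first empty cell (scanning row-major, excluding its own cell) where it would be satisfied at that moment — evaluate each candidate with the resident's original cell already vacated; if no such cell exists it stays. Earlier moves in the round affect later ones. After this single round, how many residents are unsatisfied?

2

Initially unsatisfied (in order): (0,0), (1,1), (2,0), (2,1).
  (0,0): no empty cell satisfies it; stays.
  (1,1): no empty cell satisfies it; stays.
  (2,0): no empty cell satisfies it; stays.
  (2,1) → (0,1).
Resulting grid:
1 1 1
2 2 1
2 . 1
Unsatisfied now: (0,0), (1,1).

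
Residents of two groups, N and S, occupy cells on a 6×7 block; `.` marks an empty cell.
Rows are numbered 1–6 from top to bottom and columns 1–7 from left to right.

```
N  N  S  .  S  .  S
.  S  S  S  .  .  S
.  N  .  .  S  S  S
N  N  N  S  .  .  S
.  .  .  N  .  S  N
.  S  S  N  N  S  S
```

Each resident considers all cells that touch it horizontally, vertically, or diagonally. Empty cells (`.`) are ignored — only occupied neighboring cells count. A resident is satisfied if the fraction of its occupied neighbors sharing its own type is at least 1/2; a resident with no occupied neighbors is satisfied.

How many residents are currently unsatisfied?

5

Row 1: (1,1)N 1/2 ✓ · (1,2)N 1/4 ✗ · (1,3)S 3/4 ✓ · (1,5)S 1/1 ✓ · (1,7)S 1/1 ✓
Row 2: (2,2)S 2/5 ✗ · (2,3)S 3/5 ✓ · (2,4)S 4/4 ✓ · (2,7)S 3/3 ✓
Row 3: (3,2)N 3/5 ✓ · (3,5)S 3/3 ✓ · (3,6)S 4/4 ✓ · (3,7)S 3/3 ✓
Row 4: (4,1)N 2/2 ✓ · (4,2)N 3/3 ✓ · (4,3)N 3/4 ✓ · (4,4)S 1/3 ✗ · (4,7)S 3/4 ✓
Row 5: (5,4)N 3/5 ✓ · (5,6)S 3/5 ✓ · (5,7)N 0/4 ✗
Row 6: (6,2)S 1/1 ✓ · (6,3)S 1/3 ✗ · (6,4)N 2/3 ✓ · (6,5)N 2/4 ✓ · (6,6)S 2/4 ✓ · (6,7)S 2/3 ✓
Unsatisfied: (1,2), (2,2), (4,4), (5,7), (6,3) — 5 in total.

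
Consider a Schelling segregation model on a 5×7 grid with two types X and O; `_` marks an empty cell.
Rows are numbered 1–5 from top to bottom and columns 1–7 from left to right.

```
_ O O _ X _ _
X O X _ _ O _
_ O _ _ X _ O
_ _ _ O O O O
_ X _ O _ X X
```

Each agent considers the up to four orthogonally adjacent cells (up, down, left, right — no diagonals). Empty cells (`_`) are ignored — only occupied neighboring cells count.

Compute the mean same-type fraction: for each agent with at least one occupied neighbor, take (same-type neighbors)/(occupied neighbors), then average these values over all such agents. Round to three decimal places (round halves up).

0.600

Row 1: (1,2)O 2/2 · (1,3)O 1/2 · (1,5)X — no occupied neighbors
Row 2: (2,1)X 0/1 · (2,2)O 2/4 · (2,3)X 0/2 · (2,6)O — no occupied neighbors
Row 3: (3,2)O 1/1 · (3,5)X 0/1 · (3,7)O 1/1
Row 4: (4,4)O 2/2 · (4,5)O 2/3 · (4,6)O 2/3 · (4,7)O 2/3
Row 5: (5,2)X — no occupied neighbors · (5,4)O 1/1 · (5,6)X 1/2 · (5,7)X 1/2
Sum over 15 agents: 2/2 + 1/2 + 0/1 + 2/4 + 0/2 + 1/1 + 0/1 + 1/1 + 2/2 + 2/3 + 2/3 + 2/3 + 1/1 + 1/2 + 1/2 = 9; mean = 9 ÷ 15 = 3/5 = 0.6 → 0.600.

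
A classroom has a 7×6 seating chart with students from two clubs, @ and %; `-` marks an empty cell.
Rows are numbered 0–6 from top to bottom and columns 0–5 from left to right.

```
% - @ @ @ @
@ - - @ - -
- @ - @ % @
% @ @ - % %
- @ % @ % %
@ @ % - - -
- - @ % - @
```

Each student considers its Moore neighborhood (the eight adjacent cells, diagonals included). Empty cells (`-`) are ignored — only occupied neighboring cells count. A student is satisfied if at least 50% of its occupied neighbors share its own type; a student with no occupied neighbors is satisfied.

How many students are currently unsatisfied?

(0,0)% 0/1 not
(0,2)@ 2/2 satisfied
(0,3)@ 3/3 satisfied
(0,4)@ 3/3 satisfied
(0,5)@ 1/1 satisfied
(1,0)@ 1/2 satisfied
(1,3)@ 4/5 satisfied
(2,1)@ 3/4 satisfied
(2,3)@ 2/4 satisfied
(2,4)% 2/5 not
(2,5)@ 0/3 not
(3,0)% 0/3 not
(3,1)@ 3/5 satisfied
(3,2)@ 5/6 satisfied
(3,4)% 4/7 satisfied
(3,5)% 4/5 satisfied
(4,1)@ 4/7 satisfied
(4,2)% 1/6 not
(4,3)@ 1/5 not
(4,4)% 3/4 satisfied
(4,5)% 3/3 satisfied
(5,0)@ 2/2 satisfied
(5,1)@ 3/5 satisfied
(5,2)% 2/6 not
(6,2)@ 1/3 not
(6,3)% 1/2 satisfied
(6,5)@ 0/0 satisfied
Unsatisfied: (0,0), (2,4), (2,5), (3,0), (4,2), (4,3), (5,2), (6,2) — 8 in total.

8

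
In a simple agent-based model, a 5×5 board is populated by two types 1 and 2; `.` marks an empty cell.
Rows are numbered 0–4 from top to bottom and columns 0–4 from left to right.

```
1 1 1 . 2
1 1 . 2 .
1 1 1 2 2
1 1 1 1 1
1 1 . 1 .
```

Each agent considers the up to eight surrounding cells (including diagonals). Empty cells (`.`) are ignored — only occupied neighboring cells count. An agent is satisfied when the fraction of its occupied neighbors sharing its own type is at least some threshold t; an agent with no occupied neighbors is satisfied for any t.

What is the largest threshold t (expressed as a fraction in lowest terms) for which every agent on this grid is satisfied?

1/3

(0,0)1 3/3
(0,1)1 4/4
(0,2)1 2/3
(0,4)2 1/1
(1,0)1 5/5
(1,1)1 7/7
(1,3)2 3/5
(2,0)1 5/5
(2,1)1 7/7
(2,2)1 5/7
(2,3)2 2/6
(2,4)2 2/4
(3,0)1 5/5
(3,1)1 7/7
(3,2)1 6/7
(3,3)1 4/6
(3,4)1 2/4
(4,0)1 3/3
(4,1)1 4/4
(4,3)1 3/3
The smallest same-type fraction is 2/6 at (2,3), which reduces to 1/3. Any threshold above that leaves this agent unsatisfied.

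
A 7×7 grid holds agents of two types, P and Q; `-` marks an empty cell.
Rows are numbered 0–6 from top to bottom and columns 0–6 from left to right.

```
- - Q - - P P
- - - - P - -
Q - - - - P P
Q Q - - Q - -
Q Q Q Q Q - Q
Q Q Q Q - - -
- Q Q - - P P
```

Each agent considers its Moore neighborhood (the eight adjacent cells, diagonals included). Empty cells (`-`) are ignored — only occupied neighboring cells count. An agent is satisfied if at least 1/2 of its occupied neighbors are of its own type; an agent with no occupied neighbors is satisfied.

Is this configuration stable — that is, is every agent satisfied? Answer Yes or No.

Yes

Row 0: (0,2)Q 0/0 satisfied · (0,5)P 2/2 satisfied · (0,6)P 1/1 satisfied
Row 1: (1,4)P 2/2 satisfied
Row 2: (2,0)Q 2/2 satisfied · (2,5)P 2/3 satisfied · (2,6)P 1/1 satisfied
Row 3: (3,0)Q 4/4 satisfied · (3,1)Q 5/5 satisfied · (3,4)Q 2/3 satisfied
Row 4: (4,0)Q 5/5 satisfied · (4,1)Q 7/7 satisfied · (4,2)Q 6/6 satisfied · (4,3)Q 5/5 satisfied · (4,4)Q 3/3 satisfied · (4,6)Q 0/0 satisfied
Row 5: (5,0)Q 4/4 satisfied · (5,1)Q 7/7 satisfied · (5,2)Q 7/7 satisfied · (5,3)Q 5/5 satisfied
Row 6: (6,1)Q 4/4 satisfied · (6,2)Q 4/4 satisfied · (6,5)P 1/1 satisfied · (6,6)P 1/1 satisfied
All meet the threshold, so the configuration is stable.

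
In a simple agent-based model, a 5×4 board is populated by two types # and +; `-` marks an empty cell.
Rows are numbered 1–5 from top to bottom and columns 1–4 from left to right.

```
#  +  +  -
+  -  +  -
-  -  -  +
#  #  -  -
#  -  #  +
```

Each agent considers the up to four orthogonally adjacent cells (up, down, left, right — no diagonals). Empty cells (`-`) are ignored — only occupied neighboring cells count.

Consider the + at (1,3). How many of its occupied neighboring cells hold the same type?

Occupied neighbors of (1,3): (2,3)=+, (1,2)=+.
Same type (+): 2 of 2.

2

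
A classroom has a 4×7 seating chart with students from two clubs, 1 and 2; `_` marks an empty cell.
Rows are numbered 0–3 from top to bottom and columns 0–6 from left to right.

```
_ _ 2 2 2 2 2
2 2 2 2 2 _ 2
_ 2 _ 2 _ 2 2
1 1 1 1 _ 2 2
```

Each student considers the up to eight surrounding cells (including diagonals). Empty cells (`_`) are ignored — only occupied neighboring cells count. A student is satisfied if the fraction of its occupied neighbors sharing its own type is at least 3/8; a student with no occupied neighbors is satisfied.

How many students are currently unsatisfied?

0

Row 0: (0,2)2 4/4 satisfied · (0,3)2 5/5 satisfied · (0,4)2 4/4 satisfied · (0,5)2 4/4 satisfied · (0,6)2 2/2 satisfied
Row 1: (1,0)2 2/2 satisfied · (1,1)2 4/4 satisfied · (1,2)2 6/6 satisfied · (1,3)2 6/6 satisfied · (1,4)2 6/6 satisfied · (1,6)2 4/4 satisfied
Row 2: (2,1)2 3/6 satisfied · (2,3)2 3/5 satisfied · (2,5)2 5/5 satisfied · (2,6)2 4/4 satisfied
Row 3: (3,0)1 1/2 satisfied · (3,1)1 2/3 satisfied · (3,2)1 2/4 satisfied · (3,3)1 1/2 satisfied · (3,5)2 3/3 satisfied · (3,6)2 3/3 satisfied
Every one meets the threshold.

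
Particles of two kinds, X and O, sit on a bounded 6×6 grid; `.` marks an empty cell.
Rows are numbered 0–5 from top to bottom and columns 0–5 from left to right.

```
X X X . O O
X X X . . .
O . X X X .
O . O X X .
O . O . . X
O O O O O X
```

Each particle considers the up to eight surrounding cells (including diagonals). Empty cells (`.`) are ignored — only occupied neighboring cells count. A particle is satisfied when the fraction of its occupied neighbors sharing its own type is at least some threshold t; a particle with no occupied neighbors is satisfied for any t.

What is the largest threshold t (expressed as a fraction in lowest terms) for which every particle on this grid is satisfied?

1/4

(0,0)X 3/3
(0,1)X 5/5
(0,2)X 3/3
(0,4)O 1/1
(0,5)O 1/1
(1,0)X 3/4
(1,1)X 6/7
(1,2)X 5/5
(2,0)O 1/3
(2,2)X 4/5
(2,3)X 5/6
(2,4)X 3/3
(3,0)O 2/2
(3,2)O 1/4
(3,3)X 4/6
(3,4)X 4/4
(4,0)O 3/3
(4,2)O 4/5
(4,5)X 2/3
(5,0)O 2/2
(5,1)O 4/4
(5,2)O 3/3
(5,3)O 3/3
(5,4)O 1/3
(5,5)X 1/2
The smallest same-type fraction is 1/4 at (3,2), which reduces to 1/4. Any threshold above that leaves this particle unsatisfied.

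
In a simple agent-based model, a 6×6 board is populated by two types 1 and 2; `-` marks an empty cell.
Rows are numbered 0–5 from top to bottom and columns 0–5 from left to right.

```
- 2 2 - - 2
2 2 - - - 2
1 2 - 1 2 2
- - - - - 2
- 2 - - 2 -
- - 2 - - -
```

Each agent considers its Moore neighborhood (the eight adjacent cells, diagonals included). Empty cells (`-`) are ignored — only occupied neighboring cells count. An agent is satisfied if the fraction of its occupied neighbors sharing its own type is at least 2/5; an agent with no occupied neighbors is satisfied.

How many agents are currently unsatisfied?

Row 0: (0,1)2 3/3 ✓ · (0,2)2 2/2 ✓ · (0,5)2 1/1 ✓
Row 1: (1,0)2 3/4 ✓ · (1,1)2 4/5 ✓ · (1,5)2 3/3 ✓
Row 2: (2,0)1 0/3 ✗ · (2,1)2 2/3 ✓ · (2,3)1 0/1 ✗ · (2,4)2 3/4 ✓ · (2,5)2 3/3 ✓
Row 3: (3,5)2 3/3 ✓
Row 4: (4,1)2 1/1 ✓ · (4,4)2 1/1 ✓
Row 5: (5,2)2 1/1 ✓
Unsatisfied: (2,0), (2,3) — 2 in total.

2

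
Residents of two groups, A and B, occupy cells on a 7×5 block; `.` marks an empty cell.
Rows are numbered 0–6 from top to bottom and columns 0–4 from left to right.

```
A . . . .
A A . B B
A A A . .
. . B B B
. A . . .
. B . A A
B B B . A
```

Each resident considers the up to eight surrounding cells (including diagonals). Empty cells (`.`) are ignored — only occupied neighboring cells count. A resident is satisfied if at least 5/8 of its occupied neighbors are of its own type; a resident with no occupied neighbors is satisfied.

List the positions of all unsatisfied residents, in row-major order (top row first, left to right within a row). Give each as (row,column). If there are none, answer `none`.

(1,3), (2,2), (3,2), (4,1)

Row 0: (0,0)A 2/2 ok
Row 1: (1,0)A 4/4 ok · (1,1)A 5/5 ok · (1,3)B 1/2 unhappy · (1,4)B 1/1 ok
Row 2: (2,0)A 3/3 ok · (2,1)A 4/5 ok · (2,2)A 2/5 unhappy
Row 3: (3,2)B 1/4 unhappy · (3,3)B 2/3 ok · (3,4)B 1/1 ok
Row 4: (4,1)A 0/2 unhappy
Row 5: (5,1)B 3/4 ok · (5,3)A 2/3 ok · (5,4)A 2/2 ok
Row 6: (6,0)B 2/2 ok · (6,1)B 3/3 ok · (6,2)B 2/3 ok · (6,4)A 2/2 ok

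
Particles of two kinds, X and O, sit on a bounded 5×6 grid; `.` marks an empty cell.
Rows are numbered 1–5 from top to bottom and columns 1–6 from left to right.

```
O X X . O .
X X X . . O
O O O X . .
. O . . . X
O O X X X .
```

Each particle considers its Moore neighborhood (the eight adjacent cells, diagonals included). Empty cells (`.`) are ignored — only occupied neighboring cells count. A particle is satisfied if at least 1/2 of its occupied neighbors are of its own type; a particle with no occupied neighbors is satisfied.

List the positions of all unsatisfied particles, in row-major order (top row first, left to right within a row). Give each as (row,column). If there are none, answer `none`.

(1,1), (2,1), (3,3), (5,3)

Row 1: (1,1)O 0/3 unhappy · (1,2)X 4/5 ok · (1,3)X 3/3 ok · (1,5)O 1/1 ok
Row 2: (2,1)X 2/5 unhappy · (2,2)X 4/8 ok · (2,3)X 4/6 ok · (2,6)O 1/1 ok
Row 3: (3,1)O 2/4 ok · (3,2)O 3/6 ok · (3,3)O 2/5 unhappy · (3,4)X 1/2 ok
Row 4: (4,2)O 5/6 ok · (4,6)X 1/1 ok
Row 5: (5,1)O 2/2 ok · (5,2)O 2/3 ok · (5,3)X 1/3 unhappy · (5,4)X 2/2 ok · (5,5)X 2/2 ok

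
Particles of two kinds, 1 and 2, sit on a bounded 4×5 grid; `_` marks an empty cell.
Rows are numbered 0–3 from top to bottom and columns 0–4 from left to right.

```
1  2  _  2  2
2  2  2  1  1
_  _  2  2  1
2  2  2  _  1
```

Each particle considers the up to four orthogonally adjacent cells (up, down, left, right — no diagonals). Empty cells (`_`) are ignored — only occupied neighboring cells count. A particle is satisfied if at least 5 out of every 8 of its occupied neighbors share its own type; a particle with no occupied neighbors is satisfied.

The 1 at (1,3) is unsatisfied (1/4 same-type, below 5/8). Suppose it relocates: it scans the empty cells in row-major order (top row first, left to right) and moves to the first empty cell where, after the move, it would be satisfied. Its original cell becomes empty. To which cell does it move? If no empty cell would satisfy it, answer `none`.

Vacating (1,3). Empty cells in order:
  (0,2): 0/3 same-type → still unsatisfied.
  (2,0): 0/2 same-type → still unsatisfied.
  (2,1): 0/3 same-type → still unsatisfied.
  (3,3): 1/3 same-type → still unsatisfied.

none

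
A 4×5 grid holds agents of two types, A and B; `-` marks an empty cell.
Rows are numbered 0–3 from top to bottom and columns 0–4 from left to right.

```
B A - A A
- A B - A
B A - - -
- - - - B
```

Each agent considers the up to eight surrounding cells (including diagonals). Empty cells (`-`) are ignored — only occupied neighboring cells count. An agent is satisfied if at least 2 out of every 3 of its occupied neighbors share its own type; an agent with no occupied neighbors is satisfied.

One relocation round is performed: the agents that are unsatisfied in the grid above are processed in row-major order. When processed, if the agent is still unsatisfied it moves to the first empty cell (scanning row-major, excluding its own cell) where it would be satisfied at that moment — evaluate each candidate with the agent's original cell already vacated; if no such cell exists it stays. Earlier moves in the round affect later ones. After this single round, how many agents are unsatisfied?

Initially unsatisfied (in order): (0,0), (0,1), (1,1), (1,2), (2,0), (2,1).
  (0,0) → (2,3).
  (0,1) → (0,0).
  (1,1) → (1,0).
  (1,2) → (2,4).
  (2,0) → (3,3).
  (2,1): now satisfied by earlier moves; stays.
Resulting grid:
A - - A A
A - - - A
- A - B B
- - - B B
Unsatisfied now: (1,4).

1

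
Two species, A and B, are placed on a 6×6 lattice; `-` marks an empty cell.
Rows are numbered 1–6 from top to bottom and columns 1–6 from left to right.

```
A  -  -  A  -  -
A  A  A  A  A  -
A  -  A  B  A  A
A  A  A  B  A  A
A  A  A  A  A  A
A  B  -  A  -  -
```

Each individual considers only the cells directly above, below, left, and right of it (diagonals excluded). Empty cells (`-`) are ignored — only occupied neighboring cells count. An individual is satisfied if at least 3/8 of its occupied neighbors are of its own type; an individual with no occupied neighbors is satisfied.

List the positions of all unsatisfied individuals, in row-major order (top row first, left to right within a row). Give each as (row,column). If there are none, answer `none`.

(1,1)A 1/1 satisfied
(1,4)A 1/1 satisfied
(2,1)A 3/3 satisfied
(2,2)A 2/2 satisfied
(2,3)A 3/3 satisfied
(2,4)A 3/4 satisfied
(2,5)A 2/2 satisfied
(3,1)A 2/2 satisfied
(3,3)A 2/3 satisfied
(3,4)B 1/4 not
(3,5)A 3/4 satisfied
(3,6)A 2/2 satisfied
(4,1)A 3/3 satisfied
(4,2)A 3/3 satisfied
(4,3)A 3/4 satisfied
(4,4)B 1/4 not
(4,5)A 3/4 satisfied
(4,6)A 3/3 satisfied
(5,1)A 3/3 satisfied
(5,2)A 3/4 satisfied
(5,3)A 3/3 satisfied
(5,4)A 3/4 satisfied
(5,5)A 3/3 satisfied
(5,6)A 2/2 satisfied
(6,1)A 1/2 satisfied
(6,2)B 0/2 not
(6,4)A 1/1 satisfied

(3,4), (4,4), (6,2)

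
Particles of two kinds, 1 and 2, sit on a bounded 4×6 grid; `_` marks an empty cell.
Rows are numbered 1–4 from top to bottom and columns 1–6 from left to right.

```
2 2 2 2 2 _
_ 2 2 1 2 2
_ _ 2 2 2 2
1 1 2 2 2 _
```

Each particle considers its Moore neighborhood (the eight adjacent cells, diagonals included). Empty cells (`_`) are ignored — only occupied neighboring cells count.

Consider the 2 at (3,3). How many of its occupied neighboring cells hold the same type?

Occupied neighbors of (3,3): (2,2)=2, (2,3)=2, (2,4)=1, (3,4)=2, (4,2)=1, (4,3)=2, (4,4)=2.
Same type (2): 5 of 7.

5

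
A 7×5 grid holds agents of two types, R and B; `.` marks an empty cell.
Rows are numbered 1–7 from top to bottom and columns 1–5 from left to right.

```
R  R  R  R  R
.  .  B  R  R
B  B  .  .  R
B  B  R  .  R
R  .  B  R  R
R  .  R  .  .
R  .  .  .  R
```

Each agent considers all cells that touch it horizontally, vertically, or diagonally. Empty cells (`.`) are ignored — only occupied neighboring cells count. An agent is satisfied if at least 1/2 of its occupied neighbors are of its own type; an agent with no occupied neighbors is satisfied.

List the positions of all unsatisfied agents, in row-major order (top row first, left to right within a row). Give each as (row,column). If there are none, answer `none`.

Row 1: (1,1)R 1/1 satisfied · (1,2)R 2/3 satisfied · (1,3)R 3/4 satisfied · (1,4)R 4/5 satisfied · (1,5)R 3/3 satisfied
Row 2: (2,3)B 1/5 not · (2,4)R 5/6 satisfied · (2,5)R 4/4 satisfied
Row 3: (3,1)B 3/3 satisfied · (3,2)B 4/5 satisfied · (3,5)R 3/3 satisfied
Row 4: (4,1)B 3/4 satisfied · (4,2)B 4/6 satisfied · (4,3)R 1/4 not · (4,5)R 3/3 satisfied
Row 5: (5,1)R 1/3 not · (5,3)B 1/4 not · (5,4)R 4/5 satisfied · (5,5)R 2/2 satisfied
Row 6: (6,1)R 2/2 satisfied · (6,3)R 1/2 satisfied
Row 7: (7,1)R 1/1 satisfied · (7,5)R 0/0 satisfied

(2,3), (4,3), (5,1), (5,3)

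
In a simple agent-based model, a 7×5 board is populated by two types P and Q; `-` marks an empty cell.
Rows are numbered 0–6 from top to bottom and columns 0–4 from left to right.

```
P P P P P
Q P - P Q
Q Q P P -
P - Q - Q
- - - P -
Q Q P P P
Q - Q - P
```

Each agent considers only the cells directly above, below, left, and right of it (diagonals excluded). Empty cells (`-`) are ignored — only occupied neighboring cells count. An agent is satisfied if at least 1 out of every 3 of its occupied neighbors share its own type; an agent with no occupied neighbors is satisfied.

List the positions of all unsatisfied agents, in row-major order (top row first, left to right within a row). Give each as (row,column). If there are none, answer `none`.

(1,4), (3,0), (3,2), (6,2)

Row 0: (0,0)P 1/2 ✓ · (0,1)P 3/3 ✓ · (0,2)P 2/2 ✓ · (0,3)P 3/3 ✓ · (0,4)P 1/2 ✓
Row 1: (1,0)Q 1/3 ✓ · (1,1)P 1/3 ✓ · (1,3)P 2/3 ✓ · (1,4)Q 0/2 ✗
Row 2: (2,0)Q 2/3 ✓ · (2,1)Q 1/3 ✓ · (2,2)P 1/3 ✓ · (2,3)P 2/2 ✓
Row 3: (3,0)P 0/1 ✗ · (3,2)Q 0/1 ✗ · (3,4)Q 0/0 ✓
Row 4: (4,3)P 1/1 ✓
Row 5: (5,0)Q 2/2 ✓ · (5,1)Q 1/2 ✓ · (5,2)P 1/3 ✓ · (5,3)P 3/3 ✓ · (5,4)P 2/2 ✓
Row 6: (6,0)Q 1/1 ✓ · (6,2)Q 0/1 ✗ · (6,4)P 1/1 ✓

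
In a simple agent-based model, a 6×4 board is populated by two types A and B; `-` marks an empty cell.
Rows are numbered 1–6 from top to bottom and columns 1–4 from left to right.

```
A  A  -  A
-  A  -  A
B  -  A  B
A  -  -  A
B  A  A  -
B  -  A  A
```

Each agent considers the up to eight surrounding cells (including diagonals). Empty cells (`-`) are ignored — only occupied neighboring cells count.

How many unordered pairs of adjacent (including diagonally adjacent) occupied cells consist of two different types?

Scan each occupied cell's neighbors to the right and below (and the two forward diagonals) so each pair is counted once.
Row 1: A(1,1)–A(1,2)= A(1,1)–A(2,2)= A(1,2)–A(2,2)= A(1,4)–A(2,4)=  → 0/4 unlike.
Row 2: A(2,2)–A(3,3)= A(2,2)–B(3,1)≠ A(2,4)–B(3,4)≠ A(2,4)–A(3,3)=  → 2/4 unlike.
Row 3: B(3,1)–A(4,1)≠ A(3,3)–B(3,4)≠ A(3,3)–A(4,4)= B(3,4)–A(4,4)≠  → 3/4 unlike.
Row 4: A(4,1)–B(5,1)≠ A(4,1)–A(5,2)= A(4,4)–A(5,3)=  → 1/3 unlike.
Row 5: B(5,1)–A(5,2)≠ B(5,1)–B(6,1)= A(5,2)–A(5,3)= A(5,2)–A(6,3)= A(5,2)–B(6,1)≠ A(5,3)–A(6,3)= A(5,3)–A(6,4)=  → 2/7 unlike.
Row 6: A(6,3)–A(6,4)=  → 0/1 unlike.
Total adjacent occupied pairs: 23; unlike-type pairs: 8.

8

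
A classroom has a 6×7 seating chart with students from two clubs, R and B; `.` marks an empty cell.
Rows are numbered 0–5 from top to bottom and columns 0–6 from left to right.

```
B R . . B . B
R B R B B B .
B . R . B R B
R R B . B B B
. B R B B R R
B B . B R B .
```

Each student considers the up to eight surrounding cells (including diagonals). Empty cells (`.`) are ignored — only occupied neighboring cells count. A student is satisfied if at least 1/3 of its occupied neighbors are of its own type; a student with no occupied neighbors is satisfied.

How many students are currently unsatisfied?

Row 0: (0,0)B 1/3 satisfied · (0,1)R 2/4 satisfied · (0,4)B 3/3 satisfied · (0,6)B 1/1 satisfied
Row 1: (1,0)R 1/4 not · (1,1)B 2/6 satisfied · (1,2)R 2/4 satisfied · (1,3)B 3/5 satisfied · (1,4)B 4/5 satisfied · (1,5)B 5/6 satisfied
Row 2: (2,0)B 1/4 not · (2,2)R 2/5 satisfied · (2,4)B 5/6 satisfied · (2,5)R 0/7 not · (2,6)B 3/4 satisfied
Row 3: (3,0)R 1/3 satisfied · (3,1)R 3/6 satisfied · (3,2)B 2/5 satisfied · (3,4)B 4/6 satisfied · (3,5)B 5/8 satisfied · (3,6)B 2/5 satisfied
Row 4: (4,1)B 3/6 satisfied · (4,2)R 1/6 not · (4,3)B 4/6 satisfied · (4,4)B 5/7 satisfied · (4,5)R 2/7 not · (4,6)R 1/4 not
Row 5: (5,0)B 2/2 satisfied · (5,1)B 2/3 satisfied · (5,3)B 2/4 satisfied · (5,4)R 1/5 not · (5,5)B 1/4 not
Unsatisfied: (1,0), (2,0), (2,5), (4,2), (4,5), (4,6), (5,4), (5,5) — 8 in total.

8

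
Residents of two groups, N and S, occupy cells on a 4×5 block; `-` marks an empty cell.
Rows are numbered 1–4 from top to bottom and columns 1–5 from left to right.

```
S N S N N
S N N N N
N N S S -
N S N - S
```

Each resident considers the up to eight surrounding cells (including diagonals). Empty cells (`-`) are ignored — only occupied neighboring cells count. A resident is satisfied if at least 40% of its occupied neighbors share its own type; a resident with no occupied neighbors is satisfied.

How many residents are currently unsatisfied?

(1,1)S 1/3 ✗
(1,2)N 2/5 ✓
(1,3)S 0/5 ✗
(1,4)N 4/5 ✓
(1,5)N 3/3 ✓
(2,1)S 1/5 ✗
(2,2)N 4/8 ✓
(2,3)N 5/8 ✓
(2,4)N 4/7 ✓
(2,5)N 3/4 ✓
(3,1)N 3/5 ✓
(3,2)N 5/8 ✓
(3,3)S 2/7 ✗
(3,4)S 2/6 ✗
(4,1)N 2/3 ✓
(4,2)S 1/5 ✗
(4,3)N 1/4 ✗
(4,5)S 1/1 ✓
Unsatisfied: (1,1), (1,3), (2,1), (3,3), (3,4), (4,2), (4,3) — 7 in total.

7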